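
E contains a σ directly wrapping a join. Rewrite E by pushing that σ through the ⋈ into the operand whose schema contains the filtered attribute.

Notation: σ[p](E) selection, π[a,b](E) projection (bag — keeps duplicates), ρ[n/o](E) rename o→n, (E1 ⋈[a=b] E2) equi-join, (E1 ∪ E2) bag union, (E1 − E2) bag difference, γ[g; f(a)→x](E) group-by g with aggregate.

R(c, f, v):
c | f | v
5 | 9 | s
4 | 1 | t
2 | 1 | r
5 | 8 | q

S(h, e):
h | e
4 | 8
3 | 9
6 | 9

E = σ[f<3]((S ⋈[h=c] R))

σ filters on f, owned by the right side.
E' = (S ⋈[h=c] σ[f<3](R))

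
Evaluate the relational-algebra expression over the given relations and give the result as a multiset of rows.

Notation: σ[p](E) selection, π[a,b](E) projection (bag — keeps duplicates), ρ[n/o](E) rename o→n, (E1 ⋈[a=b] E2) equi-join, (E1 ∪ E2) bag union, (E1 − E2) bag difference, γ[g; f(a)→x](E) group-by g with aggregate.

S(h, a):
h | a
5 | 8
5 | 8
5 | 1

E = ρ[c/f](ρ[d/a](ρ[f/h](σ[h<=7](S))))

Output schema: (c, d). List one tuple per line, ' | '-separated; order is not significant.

Per-node cardinality:
  S → 3
  σ[h<=7](S) → 3
  ρ[f/h](σ[h<=7](S)) → 3
  ρ[d/a](ρ[f/h](σ[h<=7](S))) → 3
  ρ[c/f](ρ[d/a](ρ[f/h](σ[h<=7](S)))) → 3

== RESULT ==
c | d
5 | 1
5 | 8
5 | 8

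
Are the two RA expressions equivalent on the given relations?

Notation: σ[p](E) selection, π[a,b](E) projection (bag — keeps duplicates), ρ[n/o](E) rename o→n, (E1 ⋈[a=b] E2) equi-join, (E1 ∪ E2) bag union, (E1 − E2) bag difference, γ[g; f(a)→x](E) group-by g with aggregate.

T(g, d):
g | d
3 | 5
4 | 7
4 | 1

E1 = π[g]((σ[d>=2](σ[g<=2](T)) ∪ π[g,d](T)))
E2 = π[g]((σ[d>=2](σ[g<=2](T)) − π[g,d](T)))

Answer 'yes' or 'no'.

E1 stepwise |·|:
  T → 3
  σ[g<=2](T) → 0
  σ[d>=2](σ[g<=2](T)) → 0
  T → 3
  π[g,d](T) → 3
  (σ[d>=2](σ[g<=2](T)) ∪ π[g,d](T)) → 3
  π[g]((σ[d>=2](σ[g<=2](T)) ∪ π[g,d](T))) → 3
E2 stepwise |·|:
  T → 3
  σ[g<=2](T) → 0
  σ[d>=2](σ[g<=2](T)) → 0
  T → 3
  π[g,d](T) → 3
  (σ[d>=2](σ[g<=2](T)) − π[g,d](T)) → 0
  π[g]((σ[d>=2](σ[g<=2](T)) − π[g,d](T))) → 0

E1 result:
g
3
4
4
E2 result:
g
(0 rows)
Witness: (3,) appears 1× in E1 but 0× in E2.

no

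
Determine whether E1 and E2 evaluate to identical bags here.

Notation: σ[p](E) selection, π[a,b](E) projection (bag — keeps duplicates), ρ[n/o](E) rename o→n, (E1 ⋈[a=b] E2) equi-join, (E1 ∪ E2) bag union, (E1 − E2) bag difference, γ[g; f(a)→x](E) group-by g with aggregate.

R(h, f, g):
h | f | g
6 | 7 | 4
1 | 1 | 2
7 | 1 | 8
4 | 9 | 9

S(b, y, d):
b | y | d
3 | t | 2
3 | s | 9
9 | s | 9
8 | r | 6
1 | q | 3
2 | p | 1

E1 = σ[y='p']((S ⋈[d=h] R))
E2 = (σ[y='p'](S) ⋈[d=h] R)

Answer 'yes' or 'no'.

E1 row counts bottom-up:
  S → 6
  R → 4
  (S ⋈[d=h] R) → 2
  σ[y='p']((S ⋈[d=h] R)) → 1
E2 row counts bottom-up:
  S → 6
  σ[y='p'](S) → 1
  R → 4
  (σ[y='p'](S) ⋈[d=h] R) → 1

E1 and E2 produce the same multiset:
b | y | d | h | f | g
2 | p | 1 | 1 | 1 | 2

yes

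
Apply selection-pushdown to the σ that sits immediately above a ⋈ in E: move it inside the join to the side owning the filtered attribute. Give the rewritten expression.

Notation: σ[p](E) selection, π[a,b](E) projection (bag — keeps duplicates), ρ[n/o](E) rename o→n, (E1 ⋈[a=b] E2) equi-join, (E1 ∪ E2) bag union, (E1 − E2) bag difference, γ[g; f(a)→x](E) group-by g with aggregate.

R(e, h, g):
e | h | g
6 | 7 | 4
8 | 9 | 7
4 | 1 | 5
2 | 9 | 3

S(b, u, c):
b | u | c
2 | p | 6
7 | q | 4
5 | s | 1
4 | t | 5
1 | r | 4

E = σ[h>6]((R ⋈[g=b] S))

σ filters on h, owned by the left side.
E' = (σ[h>6](R) ⋈[g=b] S)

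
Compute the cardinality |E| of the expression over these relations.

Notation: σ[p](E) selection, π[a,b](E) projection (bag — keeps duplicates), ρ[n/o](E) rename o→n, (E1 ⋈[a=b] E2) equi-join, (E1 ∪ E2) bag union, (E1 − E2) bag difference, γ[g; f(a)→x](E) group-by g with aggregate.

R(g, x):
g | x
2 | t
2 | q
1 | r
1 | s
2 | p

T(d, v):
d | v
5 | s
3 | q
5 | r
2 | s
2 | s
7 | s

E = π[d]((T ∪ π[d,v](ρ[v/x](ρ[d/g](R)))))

Subexpression sizes:
  T → 6
  R → 5
  ρ[d/g](R) → 5
  ρ[v/x](ρ[d/g](R)) → 5
  π[d,v](ρ[v/x](ρ[d/g](R))) → 5
  (T ∪ π[d,v](ρ[v/x](ρ[d/g](R)))) → 11
  π[d]((T ∪ π[d,v](ρ[v/x](ρ[d/g](R))))) → 11

|E| = 11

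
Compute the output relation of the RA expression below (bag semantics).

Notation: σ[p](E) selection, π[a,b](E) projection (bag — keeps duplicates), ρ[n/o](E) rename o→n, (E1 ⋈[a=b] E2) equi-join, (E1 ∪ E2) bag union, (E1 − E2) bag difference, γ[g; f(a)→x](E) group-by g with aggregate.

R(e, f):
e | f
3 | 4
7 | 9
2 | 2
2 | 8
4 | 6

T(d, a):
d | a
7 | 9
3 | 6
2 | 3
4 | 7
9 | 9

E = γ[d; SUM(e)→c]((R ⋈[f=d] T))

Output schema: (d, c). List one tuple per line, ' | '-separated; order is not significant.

Subexpression sizes:
  R → 5
  T → 5
  (R ⋈[f=d] T) → 3
  γ[d; SUM(e)→c]((R ⋈[f=d] T)) → 3

== RESULT ==
d | c
2 | 2
4 | 3
9 | 7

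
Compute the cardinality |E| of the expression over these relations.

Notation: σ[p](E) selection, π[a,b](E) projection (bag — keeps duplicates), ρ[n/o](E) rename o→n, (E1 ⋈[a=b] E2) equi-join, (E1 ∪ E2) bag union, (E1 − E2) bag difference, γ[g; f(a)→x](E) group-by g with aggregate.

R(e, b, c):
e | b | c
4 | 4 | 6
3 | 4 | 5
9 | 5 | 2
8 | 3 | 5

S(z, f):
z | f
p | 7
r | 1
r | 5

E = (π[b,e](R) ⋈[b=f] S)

Row counts bottom-up:
  R → 4
  π[b,e](R) → 4
  S → 3
  (π[b,e](R) ⋈[b=f] S) → 1

|E| = 1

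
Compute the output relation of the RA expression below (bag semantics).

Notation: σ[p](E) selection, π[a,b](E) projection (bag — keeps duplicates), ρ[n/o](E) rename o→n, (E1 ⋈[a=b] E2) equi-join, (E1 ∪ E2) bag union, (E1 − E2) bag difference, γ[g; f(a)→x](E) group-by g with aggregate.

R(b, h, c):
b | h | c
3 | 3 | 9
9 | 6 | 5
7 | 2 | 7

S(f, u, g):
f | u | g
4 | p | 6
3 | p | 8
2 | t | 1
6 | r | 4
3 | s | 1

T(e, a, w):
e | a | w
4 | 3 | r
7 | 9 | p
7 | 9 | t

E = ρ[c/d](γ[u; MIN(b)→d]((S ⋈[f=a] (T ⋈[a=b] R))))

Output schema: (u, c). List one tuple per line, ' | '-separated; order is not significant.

Per-node cardinality:
  S → 5
  T → 3
  R → 3
  (T ⋈[a=b] R) → 3
  (S ⋈[f=a] (T ⋈[a=b] R)) → 2
  γ[u; MIN(b)→d]((S ⋈[f=a] (T ⋈[a=b] R))) → 2
  ρ[c/d](γ[u; MIN(b)→d]((S ⋈[f=a] (T ⋈[a=b] R)))) → 2

== RESULT ==
u | c
p | 3
s | 3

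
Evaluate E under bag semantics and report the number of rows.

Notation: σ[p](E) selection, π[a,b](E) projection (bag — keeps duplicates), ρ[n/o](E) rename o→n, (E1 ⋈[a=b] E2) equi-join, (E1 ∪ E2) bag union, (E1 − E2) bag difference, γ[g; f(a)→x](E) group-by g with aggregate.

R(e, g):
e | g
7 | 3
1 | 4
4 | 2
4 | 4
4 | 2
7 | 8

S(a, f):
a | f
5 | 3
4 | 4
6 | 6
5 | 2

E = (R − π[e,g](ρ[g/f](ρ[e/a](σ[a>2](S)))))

Row counts bottom-up:
  R → 6
  S → 4
  σ[a>2](S) → 4
  ρ[e/a](σ[a>2](S)) → 4
  ρ[g/f](ρ[e/a](σ[a>2](S))) → 4
  π[e,g](ρ[g/f](ρ[e/a](σ[a>2](S)))) → 4
  (R − π[e,g](ρ[g/f](ρ[e/a](σ[a>2](S))))) → 5

|E| = 5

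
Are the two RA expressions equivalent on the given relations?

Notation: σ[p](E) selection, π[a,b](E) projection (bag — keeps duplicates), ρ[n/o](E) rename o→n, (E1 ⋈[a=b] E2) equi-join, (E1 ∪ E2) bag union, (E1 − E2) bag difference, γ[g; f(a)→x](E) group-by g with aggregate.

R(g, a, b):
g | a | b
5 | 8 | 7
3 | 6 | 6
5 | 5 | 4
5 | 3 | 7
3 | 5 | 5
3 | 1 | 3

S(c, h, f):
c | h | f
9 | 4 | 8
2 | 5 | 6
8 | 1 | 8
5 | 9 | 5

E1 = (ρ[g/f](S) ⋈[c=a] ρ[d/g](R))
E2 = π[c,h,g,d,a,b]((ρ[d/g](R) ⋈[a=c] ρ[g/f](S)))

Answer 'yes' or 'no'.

E1 stepwise |·|:
  S → 4
  ρ[g/f](S) → 4
  R → 6
  ρ[d/g](R) → 6
  (ρ[g/f](S) ⋈[c=a] ρ[d/g](R)) → 3
E2 stepwise |·|:
  R → 6
  ρ[d/g](R) → 6
  S → 4
  ρ[g/f](S) → 4
  (ρ[d/g](R) ⋈[a=c] ρ[g/f](S)) → 3
  π[c,h,g,d,a,b]((ρ[d/g](R) ⋈[a=c] ρ[g/f](S))) → 3

E1 and E2 produce the same multiset:
c | h | g | d | a | b
5 | 9 | 5 | 3 | 5 | 5
5 | 9 | 5 | 5 | 5 | 4
8 | 1 | 8 | 5 | 8 | 7

yes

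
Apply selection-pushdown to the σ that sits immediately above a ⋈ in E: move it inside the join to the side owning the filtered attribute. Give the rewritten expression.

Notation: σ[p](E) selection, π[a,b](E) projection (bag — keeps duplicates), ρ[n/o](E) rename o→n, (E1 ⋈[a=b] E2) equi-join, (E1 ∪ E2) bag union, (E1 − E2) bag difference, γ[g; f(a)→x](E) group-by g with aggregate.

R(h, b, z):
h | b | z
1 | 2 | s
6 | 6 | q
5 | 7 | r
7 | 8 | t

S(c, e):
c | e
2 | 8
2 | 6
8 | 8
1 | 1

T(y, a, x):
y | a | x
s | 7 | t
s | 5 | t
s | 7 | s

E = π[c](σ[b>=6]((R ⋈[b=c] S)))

σ filters on b, owned by the left side.
E' = π[c]((σ[b>=6](R) ⋈[b=c] S))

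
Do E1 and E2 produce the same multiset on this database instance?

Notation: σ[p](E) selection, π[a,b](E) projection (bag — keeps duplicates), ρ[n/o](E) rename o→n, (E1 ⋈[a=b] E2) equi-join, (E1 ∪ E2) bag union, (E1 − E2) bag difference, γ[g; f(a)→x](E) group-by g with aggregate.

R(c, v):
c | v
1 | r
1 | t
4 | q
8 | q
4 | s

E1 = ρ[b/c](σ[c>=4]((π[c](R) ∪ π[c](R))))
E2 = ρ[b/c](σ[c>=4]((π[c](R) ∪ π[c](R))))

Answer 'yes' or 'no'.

E1 stepwise |·|:
  R → 5
  π[c](R) → 5
  R → 5
  π[c](R) → 5
  (π[c](R) ∪ π[c](R)) → 10
  σ[c>=4]((π[c](R) ∪ π[c](R))) → 6
  ρ[b/c](σ[c>=4]((π[c](R) ∪ π[c](R)))) → 6
E2 stepwise |·|:
  R → 5
  π[c](R) → 5
  R → 5
  π[c](R) → 5
  (π[c](R) ∪ π[c](R)) → 10
  σ[c>=4]((π[c](R) ∪ π[c](R))) → 6
  ρ[b/c](σ[c>=4]((π[c](R) ∪ π[c](R)))) → 6

E1 and E2 produce the same multiset:
b
4
4
4
4
8
8

yes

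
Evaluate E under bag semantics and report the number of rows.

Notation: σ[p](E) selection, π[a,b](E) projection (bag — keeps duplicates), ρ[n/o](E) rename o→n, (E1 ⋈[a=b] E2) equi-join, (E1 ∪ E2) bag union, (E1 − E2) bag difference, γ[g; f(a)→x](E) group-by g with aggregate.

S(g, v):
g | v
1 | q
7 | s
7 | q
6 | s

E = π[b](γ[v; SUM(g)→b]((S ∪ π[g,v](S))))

Row counts bottom-up:
  S → 4
  S → 4
  π[g,v](S) → 4
  (S ∪ π[g,v](S)) → 8
  γ[v; SUM(g)→b]((S ∪ π[g,v](S))) → 2
  π[b](γ[v; SUM(g)→b]((S ∪ π[g,v](S)))) → 2

|E| = 2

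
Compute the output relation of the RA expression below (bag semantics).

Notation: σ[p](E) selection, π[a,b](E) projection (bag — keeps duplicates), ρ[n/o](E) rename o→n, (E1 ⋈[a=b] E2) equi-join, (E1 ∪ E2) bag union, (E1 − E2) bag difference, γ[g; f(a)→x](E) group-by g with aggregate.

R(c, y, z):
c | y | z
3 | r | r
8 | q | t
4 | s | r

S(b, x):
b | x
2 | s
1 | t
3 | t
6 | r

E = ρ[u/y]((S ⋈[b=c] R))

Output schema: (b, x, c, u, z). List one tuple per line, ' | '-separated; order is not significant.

Stepwise |·|:
  S → 4
  R → 3
  (S ⋈[b=c] R) → 1
  ρ[u/y]((S ⋈[b=c] R)) → 1

== RESULT ==
b | x | c | u | z
3 | t | 3 | r | r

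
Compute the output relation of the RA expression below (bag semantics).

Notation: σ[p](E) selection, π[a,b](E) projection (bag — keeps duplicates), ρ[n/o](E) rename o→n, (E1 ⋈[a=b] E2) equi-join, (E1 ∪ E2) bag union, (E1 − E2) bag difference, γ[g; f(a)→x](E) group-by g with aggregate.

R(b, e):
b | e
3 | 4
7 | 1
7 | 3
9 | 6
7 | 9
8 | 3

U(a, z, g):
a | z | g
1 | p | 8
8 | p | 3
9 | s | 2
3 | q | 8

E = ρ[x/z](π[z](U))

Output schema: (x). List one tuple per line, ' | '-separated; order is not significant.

Stepwise |·|:
  U → 4
  π[z](U) → 4
  ρ[x/z](π[z](U)) → 4

== RESULT ==
x
p
p
q
s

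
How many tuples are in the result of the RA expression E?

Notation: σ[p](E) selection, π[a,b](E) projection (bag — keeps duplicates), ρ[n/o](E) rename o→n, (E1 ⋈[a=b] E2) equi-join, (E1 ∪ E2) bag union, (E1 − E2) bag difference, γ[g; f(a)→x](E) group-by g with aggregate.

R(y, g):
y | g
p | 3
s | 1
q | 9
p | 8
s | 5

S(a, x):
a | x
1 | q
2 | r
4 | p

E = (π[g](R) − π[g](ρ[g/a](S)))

Row counts bottom-up:
  R → 5
  π[g](R) → 5
  S → 3
  ρ[g/a](S) → 3
  π[g](ρ[g/a](S)) → 3
  (π[g](R) − π[g](ρ[g/a](S))) → 4

|E| = 4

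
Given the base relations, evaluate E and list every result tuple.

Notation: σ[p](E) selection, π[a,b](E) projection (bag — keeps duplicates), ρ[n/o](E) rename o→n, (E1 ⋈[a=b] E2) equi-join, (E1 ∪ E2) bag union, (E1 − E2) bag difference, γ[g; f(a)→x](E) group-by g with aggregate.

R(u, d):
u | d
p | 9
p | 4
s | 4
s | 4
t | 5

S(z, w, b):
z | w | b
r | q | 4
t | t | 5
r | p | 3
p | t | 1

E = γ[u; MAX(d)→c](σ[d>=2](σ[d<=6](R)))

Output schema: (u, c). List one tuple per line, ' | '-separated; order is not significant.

Row counts bottom-up:
  R → 5
  σ[d<=6](R) → 4
  σ[d>=2](σ[d<=6](R)) → 4
  γ[u; MAX(d)→c](σ[d>=2](σ[d<=6](R))) → 3

== RESULT ==
u | c
p | 4
s | 4
t | 5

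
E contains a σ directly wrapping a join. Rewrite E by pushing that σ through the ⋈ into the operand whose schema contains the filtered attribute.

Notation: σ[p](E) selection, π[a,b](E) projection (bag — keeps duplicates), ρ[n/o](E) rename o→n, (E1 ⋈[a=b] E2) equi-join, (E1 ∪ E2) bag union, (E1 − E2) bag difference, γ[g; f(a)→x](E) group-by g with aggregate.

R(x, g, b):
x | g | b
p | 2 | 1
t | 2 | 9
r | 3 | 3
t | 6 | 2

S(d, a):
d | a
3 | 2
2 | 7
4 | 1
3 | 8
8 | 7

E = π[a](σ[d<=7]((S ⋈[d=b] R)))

σ filters on d, owned by the left side.
E' = π[a]((σ[d<=7](S) ⋈[d=b] R))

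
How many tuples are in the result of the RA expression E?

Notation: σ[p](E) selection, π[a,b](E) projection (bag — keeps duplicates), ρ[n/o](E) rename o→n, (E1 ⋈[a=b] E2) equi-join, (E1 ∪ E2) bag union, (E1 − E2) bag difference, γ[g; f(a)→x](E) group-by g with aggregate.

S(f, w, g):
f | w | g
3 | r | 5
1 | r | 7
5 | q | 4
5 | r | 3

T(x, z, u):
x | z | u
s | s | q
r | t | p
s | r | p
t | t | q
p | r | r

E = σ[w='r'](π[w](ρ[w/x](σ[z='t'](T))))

Subexpression sizes:
  T → 5
  σ[z='t'](T) → 2
  ρ[w/x](σ[z='t'](T)) → 2
  π[w](ρ[w/x](σ[z='t'](T))) → 2
  σ[w='r'](π[w](ρ[w/x](σ[z='t'](T)))) → 1

|E| = 1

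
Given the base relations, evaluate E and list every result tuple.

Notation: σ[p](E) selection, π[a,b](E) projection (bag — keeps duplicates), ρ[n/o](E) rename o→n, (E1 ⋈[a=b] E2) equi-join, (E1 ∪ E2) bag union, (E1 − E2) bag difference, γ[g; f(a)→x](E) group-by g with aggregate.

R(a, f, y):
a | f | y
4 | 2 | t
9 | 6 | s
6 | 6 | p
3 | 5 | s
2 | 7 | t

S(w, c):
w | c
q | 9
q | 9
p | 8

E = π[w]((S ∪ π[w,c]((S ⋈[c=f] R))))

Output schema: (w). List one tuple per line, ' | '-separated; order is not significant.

Subexpression sizes:
  S → 3
  S → 3
  R → 5
  (S ⋈[c=f] R) → 0
  π[w,c]((S ⋈[c=f] R)) → 0
  (S ∪ π[w,c]((S ⋈[c=f] R))) → 3
  π[w]((S ∪ π[w,c]((S ⋈[c=f] R)))) → 3

== RESULT ==
w
p
q
q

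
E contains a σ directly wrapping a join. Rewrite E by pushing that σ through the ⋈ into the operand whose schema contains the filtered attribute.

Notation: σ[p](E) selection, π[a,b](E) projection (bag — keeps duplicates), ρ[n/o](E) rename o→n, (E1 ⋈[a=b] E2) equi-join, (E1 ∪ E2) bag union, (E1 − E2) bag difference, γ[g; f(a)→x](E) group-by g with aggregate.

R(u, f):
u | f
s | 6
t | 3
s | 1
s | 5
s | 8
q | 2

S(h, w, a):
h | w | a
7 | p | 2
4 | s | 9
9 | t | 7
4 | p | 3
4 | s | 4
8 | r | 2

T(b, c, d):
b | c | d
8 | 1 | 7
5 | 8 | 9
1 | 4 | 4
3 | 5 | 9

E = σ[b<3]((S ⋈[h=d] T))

σ filters on b, owned by the right side.
E' = (S ⋈[h=d] σ[b<3](T))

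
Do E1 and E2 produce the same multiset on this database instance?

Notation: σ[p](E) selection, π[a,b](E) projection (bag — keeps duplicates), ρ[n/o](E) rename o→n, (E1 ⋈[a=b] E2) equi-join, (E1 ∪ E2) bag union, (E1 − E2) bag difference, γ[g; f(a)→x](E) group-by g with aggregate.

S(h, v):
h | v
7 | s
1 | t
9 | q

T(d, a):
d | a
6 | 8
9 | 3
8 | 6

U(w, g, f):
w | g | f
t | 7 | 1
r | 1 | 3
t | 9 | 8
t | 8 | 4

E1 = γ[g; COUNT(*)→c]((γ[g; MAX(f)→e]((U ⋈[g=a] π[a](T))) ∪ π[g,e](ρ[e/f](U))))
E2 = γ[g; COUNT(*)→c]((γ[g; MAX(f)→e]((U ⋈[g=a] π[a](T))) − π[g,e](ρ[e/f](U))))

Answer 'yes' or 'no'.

E1 per-node cardinality:
  U → 4
  T → 3
  π[a](T) → 3
  (U ⋈[g=a] π[a](T)) → 1
  γ[g; MAX(f)→e]((U ⋈[g=a] π[a](T))) → 1
  U → 4
  ρ[e/f](U) → 4
  π[g,e](ρ[e/f](U)) → 4
  (γ[g; MAX(f)→e]((U ⋈[g=a] π[a](T))) ∪ π[g,e](ρ[e/f](U))) → 5
  γ[g; COUNT(*)→c]((γ[g; MAX(f)→e]((U ⋈[g=a] π[a](T))) ∪ π[g,e](ρ[e/f](U)))) → 4
E2 per-node cardinality:
  U → 4
  T → 3
  π[a](T) → 3
  (U ⋈[g=a] π[a](T)) → 1
  γ[g; MAX(f)→e]((U ⋈[g=a] π[a](T))) → 1
  U → 4
  ρ[e/f](U) → 4
  π[g,e](ρ[e/f](U)) → 4
  (γ[g; MAX(f)→e]((U ⋈[g=a] π[a](T))) − π[g,e](ρ[e/f](U))) → 0
  γ[g; COUNT(*)→c]((γ[g; MAX(f)→e]((U ⋈[g=a] π[a](T))) − π[g,e](ρ[e/f](U)))) → 0

E1 result:
g | c
1 | 1
7 | 1
8 | 2
9 | 1
E2 result:
g | c
(0 rows)
Witness: (8, 2) appears 1× in E1 but 0× in E2.

no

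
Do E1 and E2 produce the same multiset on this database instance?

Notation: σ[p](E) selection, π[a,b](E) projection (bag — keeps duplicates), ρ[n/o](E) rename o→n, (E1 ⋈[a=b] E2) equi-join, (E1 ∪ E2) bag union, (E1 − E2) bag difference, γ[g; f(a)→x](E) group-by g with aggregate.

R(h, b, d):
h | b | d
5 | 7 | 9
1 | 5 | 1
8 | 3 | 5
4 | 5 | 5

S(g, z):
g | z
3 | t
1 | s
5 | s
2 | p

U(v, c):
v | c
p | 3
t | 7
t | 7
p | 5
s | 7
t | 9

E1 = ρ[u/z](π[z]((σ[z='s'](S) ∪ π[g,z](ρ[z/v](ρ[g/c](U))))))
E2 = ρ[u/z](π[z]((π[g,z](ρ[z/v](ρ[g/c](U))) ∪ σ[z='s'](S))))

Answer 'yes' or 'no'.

E1 per-node cardinality:
  S → 4
  σ[z='s'](S) → 2
  U → 6
  ρ[g/c](U) → 6
  ρ[z/v](ρ[g/c](U)) → 6
  π[g,z](ρ[z/v](ρ[g/c](U))) → 6
  (σ[z='s'](S) ∪ π[g,z](ρ[z/v](ρ[g/c](U)))) → 8
  π[z]((σ[z='s'](S) ∪ π[g,z](ρ[z/v](ρ[g/c](U))))) → 8
  ρ[u/z](π[z]((σ[z='s'](S) ∪ π[g,z](ρ[z/v](ρ[g/c](U)))))) → 8
E2 per-node cardinality:
  U → 6
  ρ[g/c](U) → 6
  ρ[z/v](ρ[g/c](U)) → 6
  π[g,z](ρ[z/v](ρ[g/c](U))) → 6
  S → 4
  σ[z='s'](S) → 2
  (π[g,z](ρ[z/v](ρ[g/c](U))) ∪ σ[z='s'](S)) → 8
  π[z]((π[g,z](ρ[z/v](ρ[g/c](U))) ∪ σ[z='s'](S))) → 8
  ρ[u/z](π[z]((π[g,z](ρ[z/v](ρ[g/c](U))) ∪ σ[z='s'](S)))) → 8

E1 and E2 produce the same multiset:
u
p
p
s
s
s
t
t
t

yes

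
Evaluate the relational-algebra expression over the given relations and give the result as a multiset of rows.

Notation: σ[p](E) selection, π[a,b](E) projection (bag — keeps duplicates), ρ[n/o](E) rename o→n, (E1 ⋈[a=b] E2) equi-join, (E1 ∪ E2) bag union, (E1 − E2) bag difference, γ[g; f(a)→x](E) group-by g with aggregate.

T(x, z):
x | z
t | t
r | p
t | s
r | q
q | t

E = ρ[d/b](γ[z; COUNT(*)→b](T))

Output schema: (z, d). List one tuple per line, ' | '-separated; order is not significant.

Row counts bottom-up:
  T → 5
  γ[z; COUNT(*)→b](T) → 4
  ρ[d/b](γ[z; COUNT(*)→b](T)) → 4

== RESULT ==
z | d
p | 1
q | 1
s | 1
t | 2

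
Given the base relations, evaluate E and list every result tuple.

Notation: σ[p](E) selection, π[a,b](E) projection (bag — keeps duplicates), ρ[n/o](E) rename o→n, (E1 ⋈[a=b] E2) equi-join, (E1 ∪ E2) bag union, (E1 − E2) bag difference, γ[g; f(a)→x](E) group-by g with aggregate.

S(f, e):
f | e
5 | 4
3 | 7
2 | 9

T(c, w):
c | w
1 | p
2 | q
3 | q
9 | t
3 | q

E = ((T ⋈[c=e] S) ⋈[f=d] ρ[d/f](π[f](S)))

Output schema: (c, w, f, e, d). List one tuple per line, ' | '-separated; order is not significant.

Stepwise |·|:
  T → 5
  S → 3
  (T ⋈[c=e] S) → 1
  S → 3
  π[f](S) → 3
  ρ[d/f](π[f](S)) → 3
  ((T ⋈[c=e] S) ⋈[f=d] ρ[d/f](π[f](S))) → 1

== RESULT ==
c | w | f | e | d
9 | t | 2 | 9 | 2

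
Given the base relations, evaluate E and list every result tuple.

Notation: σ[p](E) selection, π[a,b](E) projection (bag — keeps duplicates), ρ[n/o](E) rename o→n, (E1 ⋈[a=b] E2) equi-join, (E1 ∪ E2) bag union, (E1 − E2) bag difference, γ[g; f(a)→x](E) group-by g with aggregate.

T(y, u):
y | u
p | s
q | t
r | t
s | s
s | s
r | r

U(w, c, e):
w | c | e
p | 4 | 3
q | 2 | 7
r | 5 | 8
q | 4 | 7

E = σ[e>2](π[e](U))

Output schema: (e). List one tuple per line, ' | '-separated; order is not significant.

Stepwise |·|:
  U → 4
  π[e](U) → 4
  σ[e>2](π[e](U)) → 4

== RESULT ==
e
3
7
7
8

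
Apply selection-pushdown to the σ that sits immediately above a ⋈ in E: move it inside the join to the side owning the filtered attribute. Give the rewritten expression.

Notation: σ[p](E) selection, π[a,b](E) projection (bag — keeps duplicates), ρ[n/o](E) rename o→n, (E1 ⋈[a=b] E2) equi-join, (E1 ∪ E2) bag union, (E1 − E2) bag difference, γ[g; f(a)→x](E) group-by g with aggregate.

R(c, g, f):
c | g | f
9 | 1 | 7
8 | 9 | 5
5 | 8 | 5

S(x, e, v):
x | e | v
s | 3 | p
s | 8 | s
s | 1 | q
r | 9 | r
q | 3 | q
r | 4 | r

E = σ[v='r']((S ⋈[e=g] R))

σ filters on v, owned by the left side.
E' = (σ[v='r'](S) ⋈[e=g] R)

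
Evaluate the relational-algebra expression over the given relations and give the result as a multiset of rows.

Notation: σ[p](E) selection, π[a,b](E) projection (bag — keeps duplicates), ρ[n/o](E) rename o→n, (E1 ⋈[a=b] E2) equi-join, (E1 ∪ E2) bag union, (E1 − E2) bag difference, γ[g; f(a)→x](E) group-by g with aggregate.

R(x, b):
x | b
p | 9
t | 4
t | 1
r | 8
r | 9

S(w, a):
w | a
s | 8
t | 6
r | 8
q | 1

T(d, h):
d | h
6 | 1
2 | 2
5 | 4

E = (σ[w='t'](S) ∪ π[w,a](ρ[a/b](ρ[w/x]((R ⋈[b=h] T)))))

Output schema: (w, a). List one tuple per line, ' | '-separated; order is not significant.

Row counts bottom-up:
  S → 4
  σ[w='t'](S) → 1
  R → 5
  T → 3
  (R ⋈[b=h] T) → 2
  ρ[w/x]((R ⋈[b=h] T)) → 2
  ρ[a/b](ρ[w/x]((R ⋈[b=h] T))) → 2
  π[w,a](ρ[a/b](ρ[w/x]((R ⋈[b=h] T)))) → 2
  (σ[w='t'](S) ∪ π[w,a](ρ[a/b](ρ[w/x]((R ⋈[b=h] T))))) → 3

== RESULT ==
w | a
t | 1
t | 4
t | 6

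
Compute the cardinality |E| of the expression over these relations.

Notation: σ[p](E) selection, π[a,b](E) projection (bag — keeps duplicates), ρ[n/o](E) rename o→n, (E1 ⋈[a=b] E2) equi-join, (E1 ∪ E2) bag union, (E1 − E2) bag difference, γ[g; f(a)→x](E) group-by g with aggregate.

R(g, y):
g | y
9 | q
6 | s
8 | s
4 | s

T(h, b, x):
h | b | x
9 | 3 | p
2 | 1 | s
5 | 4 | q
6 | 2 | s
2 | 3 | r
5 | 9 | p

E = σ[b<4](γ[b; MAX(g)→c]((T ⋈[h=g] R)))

Stepwise |·|:
  T → 6
  R → 4
  (T ⋈[h=g] R) → 2
  γ[b; MAX(g)→c]((T ⋈[h=g] R)) → 2
  σ[b<4](γ[b; MAX(g)→c]((T ⋈[h=g] R))) → 2

|E| = 2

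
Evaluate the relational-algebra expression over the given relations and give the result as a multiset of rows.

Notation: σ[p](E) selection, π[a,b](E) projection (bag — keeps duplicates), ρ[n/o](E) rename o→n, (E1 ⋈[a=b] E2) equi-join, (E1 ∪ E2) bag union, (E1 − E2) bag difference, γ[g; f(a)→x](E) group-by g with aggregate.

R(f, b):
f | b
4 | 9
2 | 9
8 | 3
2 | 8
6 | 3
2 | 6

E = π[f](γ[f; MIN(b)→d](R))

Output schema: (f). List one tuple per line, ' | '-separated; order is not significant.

Row counts bottom-up:
  R → 6
  γ[f; MIN(b)→d](R) → 4
  π[f](γ[f; MIN(b)→d](R)) → 4

== RESULT ==
f
2
4
6
8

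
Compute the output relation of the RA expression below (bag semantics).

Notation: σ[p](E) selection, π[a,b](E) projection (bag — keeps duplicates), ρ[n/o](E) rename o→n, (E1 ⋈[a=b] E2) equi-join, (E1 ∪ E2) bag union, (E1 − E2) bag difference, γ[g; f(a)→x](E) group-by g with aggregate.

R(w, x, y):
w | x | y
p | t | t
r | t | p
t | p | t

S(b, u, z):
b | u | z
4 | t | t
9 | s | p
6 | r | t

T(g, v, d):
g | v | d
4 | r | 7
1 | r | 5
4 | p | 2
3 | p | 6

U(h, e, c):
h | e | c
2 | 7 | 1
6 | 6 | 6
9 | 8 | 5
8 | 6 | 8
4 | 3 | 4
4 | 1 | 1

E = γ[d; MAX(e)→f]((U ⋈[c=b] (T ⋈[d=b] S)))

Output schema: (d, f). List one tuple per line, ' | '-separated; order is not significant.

Per-node cardinality:
  U → 6
  T → 4
  S → 3
  (T ⋈[d=b] S) → 1
  (U ⋈[c=b] (T ⋈[d=b] S)) → 1
  γ[d; MAX(e)→f]((U ⋈[c=b] (T ⋈[d=b] S))) → 1

== RESULT ==
d | f
6 | 6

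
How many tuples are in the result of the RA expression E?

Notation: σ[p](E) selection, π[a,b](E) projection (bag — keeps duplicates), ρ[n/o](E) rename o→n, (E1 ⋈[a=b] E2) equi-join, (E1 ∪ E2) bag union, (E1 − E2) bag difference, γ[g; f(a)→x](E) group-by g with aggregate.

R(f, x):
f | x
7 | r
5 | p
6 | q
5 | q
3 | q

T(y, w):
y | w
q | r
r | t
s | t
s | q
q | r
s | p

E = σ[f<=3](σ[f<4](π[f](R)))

Per-node cardinality:
  R → 5
  π[f](R) → 5
  σ[f<4](π[f](R)) → 1
  σ[f<=3](σ[f<4](π[f](R))) → 1

|E| = 1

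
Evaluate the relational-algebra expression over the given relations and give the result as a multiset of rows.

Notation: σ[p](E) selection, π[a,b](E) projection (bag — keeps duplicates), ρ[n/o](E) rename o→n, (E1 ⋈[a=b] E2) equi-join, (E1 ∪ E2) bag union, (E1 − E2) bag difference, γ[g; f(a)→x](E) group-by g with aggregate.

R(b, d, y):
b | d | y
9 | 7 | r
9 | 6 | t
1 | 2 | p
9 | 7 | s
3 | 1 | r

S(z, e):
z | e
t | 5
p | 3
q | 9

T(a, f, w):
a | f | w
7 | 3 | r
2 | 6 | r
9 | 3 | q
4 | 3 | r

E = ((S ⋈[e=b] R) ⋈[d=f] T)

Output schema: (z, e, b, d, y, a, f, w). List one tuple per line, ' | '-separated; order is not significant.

Row counts bottom-up:
  S → 3
  R → 5
  (S ⋈[e=b] R) → 4
  T → 4
  ((S ⋈[e=b] R) ⋈[d=f] T) → 1

== RESULT ==
z | e | b | d | y | a | f | w
q | 9 | 9 | 6 | t | 2 | 6 | r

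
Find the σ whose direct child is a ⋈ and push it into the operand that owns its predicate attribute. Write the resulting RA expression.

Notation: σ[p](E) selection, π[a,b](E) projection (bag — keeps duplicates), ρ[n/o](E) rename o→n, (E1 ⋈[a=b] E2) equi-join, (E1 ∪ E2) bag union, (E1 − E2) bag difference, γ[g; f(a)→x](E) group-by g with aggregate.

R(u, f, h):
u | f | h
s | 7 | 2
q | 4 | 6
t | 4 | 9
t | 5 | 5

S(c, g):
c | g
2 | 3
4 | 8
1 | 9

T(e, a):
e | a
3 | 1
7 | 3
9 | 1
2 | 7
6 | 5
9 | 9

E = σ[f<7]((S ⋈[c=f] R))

σ filters on f, owned by the right side.
E' = (S ⋈[c=f] σ[f<7](R))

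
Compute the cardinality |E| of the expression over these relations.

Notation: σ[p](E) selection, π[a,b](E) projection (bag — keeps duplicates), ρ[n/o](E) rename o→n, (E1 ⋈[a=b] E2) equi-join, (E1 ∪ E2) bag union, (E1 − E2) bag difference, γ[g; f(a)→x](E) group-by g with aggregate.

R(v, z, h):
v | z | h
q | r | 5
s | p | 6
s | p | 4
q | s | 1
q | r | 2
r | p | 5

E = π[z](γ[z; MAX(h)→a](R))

Stepwise |·|:
  R → 6
  γ[z; MAX(h)→a](R) → 3
  π[z](γ[z; MAX(h)→a](R)) → 3

|E| = 3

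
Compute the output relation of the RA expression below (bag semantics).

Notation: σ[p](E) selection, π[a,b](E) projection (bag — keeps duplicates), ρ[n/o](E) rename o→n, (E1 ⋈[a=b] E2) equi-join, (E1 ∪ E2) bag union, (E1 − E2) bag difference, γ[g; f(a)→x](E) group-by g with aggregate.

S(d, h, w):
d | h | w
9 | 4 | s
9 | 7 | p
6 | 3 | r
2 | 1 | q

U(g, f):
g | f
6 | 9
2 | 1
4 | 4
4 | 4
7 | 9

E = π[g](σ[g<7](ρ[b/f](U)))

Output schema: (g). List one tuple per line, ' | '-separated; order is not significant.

Per-node cardinality:
  U → 5
  ρ[b/f](U) → 5
  σ[g<7](ρ[b/f](U)) → 4
  π[g](σ[g<7](ρ[b/f](U))) → 4

== RESULT ==
g
2
4
4
6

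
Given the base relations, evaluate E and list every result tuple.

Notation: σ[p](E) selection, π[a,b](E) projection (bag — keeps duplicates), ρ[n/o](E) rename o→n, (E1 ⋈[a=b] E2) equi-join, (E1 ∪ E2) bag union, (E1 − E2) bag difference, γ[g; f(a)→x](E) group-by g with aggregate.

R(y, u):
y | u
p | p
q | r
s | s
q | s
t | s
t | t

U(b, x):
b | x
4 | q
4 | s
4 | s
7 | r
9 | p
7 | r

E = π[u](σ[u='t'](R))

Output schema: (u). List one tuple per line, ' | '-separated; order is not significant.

Per-node cardinality:
  R → 6
  σ[u='t'](R) → 1
  π[u](σ[u='t'](R)) → 1

== RESULT ==
u
t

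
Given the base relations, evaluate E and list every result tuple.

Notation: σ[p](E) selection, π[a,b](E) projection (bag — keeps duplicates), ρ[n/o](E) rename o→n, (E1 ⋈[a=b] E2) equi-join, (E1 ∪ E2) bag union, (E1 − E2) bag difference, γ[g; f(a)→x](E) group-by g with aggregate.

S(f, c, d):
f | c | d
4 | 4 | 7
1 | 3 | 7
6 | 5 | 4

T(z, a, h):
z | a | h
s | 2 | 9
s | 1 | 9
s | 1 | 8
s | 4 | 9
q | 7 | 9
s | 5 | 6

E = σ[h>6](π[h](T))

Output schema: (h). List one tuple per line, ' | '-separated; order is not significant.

Row counts bottom-up:
  T → 6
  π[h](T) → 6
  σ[h>6](π[h](T)) → 5

== RESULT ==
h
8
9
9
9
9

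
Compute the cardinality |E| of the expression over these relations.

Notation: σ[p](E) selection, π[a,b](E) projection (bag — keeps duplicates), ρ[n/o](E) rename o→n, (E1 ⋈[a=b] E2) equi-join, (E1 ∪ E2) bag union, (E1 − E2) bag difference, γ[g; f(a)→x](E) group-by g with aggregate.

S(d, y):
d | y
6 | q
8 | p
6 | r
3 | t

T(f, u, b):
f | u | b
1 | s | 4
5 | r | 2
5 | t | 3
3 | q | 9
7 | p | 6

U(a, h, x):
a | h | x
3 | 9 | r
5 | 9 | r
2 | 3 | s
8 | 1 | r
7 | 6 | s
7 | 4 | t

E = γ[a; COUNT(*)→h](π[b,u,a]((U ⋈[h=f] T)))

Per-node cardinality:
  U → 6
  T → 5
  (U ⋈[h=f] T) → 2
  π[b,u,a]((U ⋈[h=f] T)) → 2
  γ[a; COUNT(*)→h](π[b,u,a]((U ⋈[h=f] T))) → 2

|E| = 2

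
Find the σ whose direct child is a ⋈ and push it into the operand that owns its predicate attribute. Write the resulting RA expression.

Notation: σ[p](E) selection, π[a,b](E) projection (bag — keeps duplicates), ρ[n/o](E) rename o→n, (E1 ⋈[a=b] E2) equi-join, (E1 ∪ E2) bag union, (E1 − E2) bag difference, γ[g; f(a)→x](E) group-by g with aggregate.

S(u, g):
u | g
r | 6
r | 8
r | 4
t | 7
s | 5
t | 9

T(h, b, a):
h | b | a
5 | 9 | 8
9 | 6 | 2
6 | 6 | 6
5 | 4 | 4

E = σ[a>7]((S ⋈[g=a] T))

σ filters on a, owned by the right side.
E' = (S ⋈[g=a] σ[a>7](T))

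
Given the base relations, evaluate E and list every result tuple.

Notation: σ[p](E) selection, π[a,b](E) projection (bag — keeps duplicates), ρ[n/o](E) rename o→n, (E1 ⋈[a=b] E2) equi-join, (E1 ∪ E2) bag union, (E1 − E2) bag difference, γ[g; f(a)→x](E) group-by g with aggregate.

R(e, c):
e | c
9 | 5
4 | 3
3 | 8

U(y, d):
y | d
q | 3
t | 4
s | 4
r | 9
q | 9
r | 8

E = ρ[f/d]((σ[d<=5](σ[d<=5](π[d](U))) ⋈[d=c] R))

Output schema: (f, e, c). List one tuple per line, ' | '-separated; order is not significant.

Per-node cardinality:
  U → 6
  π[d](U) → 6
  σ[d<=5](π[d](U)) → 3
  σ[d<=5](σ[d<=5](π[d](U))) → 3
  R → 3
  (σ[d<=5](σ[d<=5](π[d](U))) ⋈[d=c] R) → 1
  ρ[f/d]((σ[d<=5](σ[d<=5](π[d](U))) ⋈[d=c] R)) → 1

== RESULT ==
f | e | c
3 | 4 | 3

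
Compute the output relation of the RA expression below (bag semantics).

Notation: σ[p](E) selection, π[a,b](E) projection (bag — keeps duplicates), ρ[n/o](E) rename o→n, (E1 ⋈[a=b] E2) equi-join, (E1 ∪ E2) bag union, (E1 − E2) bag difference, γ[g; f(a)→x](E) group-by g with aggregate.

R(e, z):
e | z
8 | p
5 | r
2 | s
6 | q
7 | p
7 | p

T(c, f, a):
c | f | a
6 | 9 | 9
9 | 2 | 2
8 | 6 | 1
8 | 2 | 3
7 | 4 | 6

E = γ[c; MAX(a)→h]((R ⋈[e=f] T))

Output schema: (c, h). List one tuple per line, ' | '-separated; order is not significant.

Subexpression sizes:
  R → 6
  T → 5
  (R ⋈[e=f] T) → 3
  γ[c; MAX(a)→h]((R ⋈[e=f] T)) → 2

== RESULT ==
c | h
8 | 3
9 | 2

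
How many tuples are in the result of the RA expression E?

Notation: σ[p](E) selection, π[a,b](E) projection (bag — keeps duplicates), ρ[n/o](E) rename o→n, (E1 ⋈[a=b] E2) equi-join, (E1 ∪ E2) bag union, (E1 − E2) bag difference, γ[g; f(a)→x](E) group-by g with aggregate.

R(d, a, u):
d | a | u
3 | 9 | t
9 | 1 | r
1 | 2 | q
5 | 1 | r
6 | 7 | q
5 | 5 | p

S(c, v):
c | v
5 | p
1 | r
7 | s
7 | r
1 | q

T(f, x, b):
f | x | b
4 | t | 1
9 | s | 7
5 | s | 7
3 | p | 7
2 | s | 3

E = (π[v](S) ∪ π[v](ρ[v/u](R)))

Row counts bottom-up:
  S → 5
  π[v](S) → 5
  R → 6
  ρ[v/u](R) → 6
  π[v](ρ[v/u](R)) → 6
  (π[v](S) ∪ π[v](ρ[v/u](R))) → 11

|E| = 11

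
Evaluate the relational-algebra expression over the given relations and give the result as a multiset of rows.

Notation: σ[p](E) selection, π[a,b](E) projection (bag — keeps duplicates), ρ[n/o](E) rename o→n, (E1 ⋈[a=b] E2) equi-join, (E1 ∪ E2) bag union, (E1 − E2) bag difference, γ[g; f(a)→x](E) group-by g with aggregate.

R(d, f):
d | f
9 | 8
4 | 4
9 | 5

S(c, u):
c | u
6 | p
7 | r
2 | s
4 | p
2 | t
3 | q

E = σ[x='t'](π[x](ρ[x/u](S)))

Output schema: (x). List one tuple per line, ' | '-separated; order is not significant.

Row counts bottom-up:
  S → 6
  ρ[x/u](S) → 6
  π[x](ρ[x/u](S)) → 6
  σ[x='t'](π[x](ρ[x/u](S))) → 1

== RESULT ==
x
t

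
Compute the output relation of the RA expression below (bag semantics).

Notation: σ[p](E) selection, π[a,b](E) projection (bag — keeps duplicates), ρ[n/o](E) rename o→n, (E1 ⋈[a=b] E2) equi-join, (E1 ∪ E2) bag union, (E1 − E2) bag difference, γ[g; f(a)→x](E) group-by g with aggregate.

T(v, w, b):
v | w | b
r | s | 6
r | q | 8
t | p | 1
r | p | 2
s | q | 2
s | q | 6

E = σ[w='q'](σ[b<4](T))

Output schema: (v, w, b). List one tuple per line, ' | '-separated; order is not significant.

Row counts bottom-up:
  T → 6
  σ[b<4](T) → 3
  σ[w='q'](σ[b<4](T)) → 1

== RESULT ==
v | w | b
s | q | 2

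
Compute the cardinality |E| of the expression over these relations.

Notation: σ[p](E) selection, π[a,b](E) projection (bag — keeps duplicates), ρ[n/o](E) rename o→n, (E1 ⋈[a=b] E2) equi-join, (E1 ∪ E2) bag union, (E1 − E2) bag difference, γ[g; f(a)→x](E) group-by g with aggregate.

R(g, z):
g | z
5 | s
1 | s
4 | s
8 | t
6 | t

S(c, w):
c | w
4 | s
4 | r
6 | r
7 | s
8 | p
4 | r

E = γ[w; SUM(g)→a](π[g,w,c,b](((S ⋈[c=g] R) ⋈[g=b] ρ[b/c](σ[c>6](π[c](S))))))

Per-node cardinality:
  S → 6
  R → 5
  (S ⋈[c=g] R) → 5
  S → 6
  π[c](S) → 6
  σ[c>6](π[c](S)) → 2
  ρ[b/c](σ[c>6](π[c](S))) → 2
  ((S ⋈[c=g] R) ⋈[g=b] ρ[b/c](σ[c>6](π[c](S)))) → 1
  π[g,w,c,b](((S ⋈[c=g] R) ⋈[g=b] ρ[b/c](σ[c>6](π[c](S))))) → 1
  γ[w; SUM(g)→a](π[g,w,c,b](((S ⋈[c=g] R) ⋈[g=b] ρ[b/c](σ[c>6](π[c](S)))))) → 1

|E| = 1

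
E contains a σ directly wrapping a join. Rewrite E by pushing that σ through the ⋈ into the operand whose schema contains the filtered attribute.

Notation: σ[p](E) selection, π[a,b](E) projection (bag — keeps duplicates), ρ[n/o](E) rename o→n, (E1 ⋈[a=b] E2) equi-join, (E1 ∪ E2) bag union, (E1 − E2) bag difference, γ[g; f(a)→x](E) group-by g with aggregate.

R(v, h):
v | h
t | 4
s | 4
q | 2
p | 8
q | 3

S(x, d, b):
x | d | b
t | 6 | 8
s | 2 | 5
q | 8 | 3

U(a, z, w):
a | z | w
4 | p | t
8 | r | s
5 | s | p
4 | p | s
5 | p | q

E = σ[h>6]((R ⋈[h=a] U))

σ filters on h, owned by the left side.
E' = (σ[h>6](R) ⋈[h=a] U)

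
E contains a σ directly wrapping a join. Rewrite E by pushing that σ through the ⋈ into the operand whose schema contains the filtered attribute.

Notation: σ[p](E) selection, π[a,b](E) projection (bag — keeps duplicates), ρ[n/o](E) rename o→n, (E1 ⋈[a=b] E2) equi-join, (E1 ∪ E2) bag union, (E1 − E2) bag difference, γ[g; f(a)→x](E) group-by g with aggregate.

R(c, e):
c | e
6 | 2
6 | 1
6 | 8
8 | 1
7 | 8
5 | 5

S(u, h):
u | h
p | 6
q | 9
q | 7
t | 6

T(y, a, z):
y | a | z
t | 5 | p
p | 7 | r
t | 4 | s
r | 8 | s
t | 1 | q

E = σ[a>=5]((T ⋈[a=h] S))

σ filters on a, owned by the left side.
E' = (σ[a>=5](T) ⋈[a=h] S)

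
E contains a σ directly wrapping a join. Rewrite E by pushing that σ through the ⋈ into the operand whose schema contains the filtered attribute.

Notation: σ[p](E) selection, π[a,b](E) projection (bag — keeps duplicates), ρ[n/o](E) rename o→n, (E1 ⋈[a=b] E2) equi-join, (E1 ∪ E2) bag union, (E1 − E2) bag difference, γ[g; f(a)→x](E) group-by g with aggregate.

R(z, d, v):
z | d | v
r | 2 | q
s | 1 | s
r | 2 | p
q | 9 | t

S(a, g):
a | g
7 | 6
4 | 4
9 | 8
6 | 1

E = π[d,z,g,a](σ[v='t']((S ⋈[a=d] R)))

σ filters on v, owned by the right side.
E' = π[d,z,g,a]((S ⋈[a=d] σ[v='t'](R)))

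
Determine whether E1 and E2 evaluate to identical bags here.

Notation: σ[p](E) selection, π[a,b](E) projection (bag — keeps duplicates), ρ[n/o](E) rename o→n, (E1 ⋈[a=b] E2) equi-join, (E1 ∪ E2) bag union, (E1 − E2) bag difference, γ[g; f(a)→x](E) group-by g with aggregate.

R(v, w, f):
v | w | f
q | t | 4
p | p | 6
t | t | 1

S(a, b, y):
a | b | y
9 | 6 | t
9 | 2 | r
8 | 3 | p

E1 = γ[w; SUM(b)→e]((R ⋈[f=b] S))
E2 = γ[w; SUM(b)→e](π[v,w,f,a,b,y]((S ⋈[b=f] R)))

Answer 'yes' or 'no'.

E1 per-node cardinality:
  R → 3
  S → 3
  (R ⋈[f=b] S) → 1
  γ[w; SUM(b)→e]((R ⋈[f=b] S)) → 1
E2 per-node cardinality:
  S → 3
  R → 3
  (S ⋈[b=f] R) → 1
  π[v,w,f,a,b,y]((S ⋈[b=f] R)) → 1
  γ[w; SUM(b)→e](π[v,w,f,a,b,y]((S ⋈[b=f] R))) → 1

E1 and E2 produce the same multiset:
w | e
p | 6

yes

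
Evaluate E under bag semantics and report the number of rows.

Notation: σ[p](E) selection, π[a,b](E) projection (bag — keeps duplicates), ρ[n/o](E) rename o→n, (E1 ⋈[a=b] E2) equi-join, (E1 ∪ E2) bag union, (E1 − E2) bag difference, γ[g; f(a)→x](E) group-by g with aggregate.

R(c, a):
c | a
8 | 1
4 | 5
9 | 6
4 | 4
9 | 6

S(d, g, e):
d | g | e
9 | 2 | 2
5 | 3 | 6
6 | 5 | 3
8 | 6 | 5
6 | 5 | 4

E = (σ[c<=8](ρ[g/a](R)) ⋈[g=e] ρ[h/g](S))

Stepwise |·|:
  R → 5
  ρ[g/a](R) → 5
  σ[c<=8](ρ[g/a](R)) → 3
  S → 5
  ρ[h/g](S) → 5
  (σ[c<=8](ρ[g/a](R)) ⋈[g=e] ρ[h/g](S)) → 2

|E| = 2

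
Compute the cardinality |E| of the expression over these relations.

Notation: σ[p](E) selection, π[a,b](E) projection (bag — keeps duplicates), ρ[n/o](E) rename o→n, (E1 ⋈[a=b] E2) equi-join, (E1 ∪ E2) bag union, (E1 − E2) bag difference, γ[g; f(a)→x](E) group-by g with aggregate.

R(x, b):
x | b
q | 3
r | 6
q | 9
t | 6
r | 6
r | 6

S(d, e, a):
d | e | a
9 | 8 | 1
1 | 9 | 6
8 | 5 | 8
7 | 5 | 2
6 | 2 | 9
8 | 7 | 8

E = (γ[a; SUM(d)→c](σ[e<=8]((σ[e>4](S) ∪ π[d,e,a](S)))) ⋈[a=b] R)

Per-node cardinality:
  S → 6
  σ[e>4](S) → 5
  S → 6
  π[d,e,a](S) → 6
  (σ[e>4](S) ∪ π[d,e,a](S)) → 11
  σ[e<=8]((σ[e>4](S) ∪ π[d,e,a](S))) → 9
  γ[a; SUM(d)→c](σ[e<=8]((σ[e>4](S) ∪ π[d,e,a](S)))) → 4
  R → 6
  (γ[a; SUM(d)→c](σ[e<=8]((σ[e>4](S) ∪ π[d,e,a](S)))) ⋈[a=b] R) → 1

|E| = 1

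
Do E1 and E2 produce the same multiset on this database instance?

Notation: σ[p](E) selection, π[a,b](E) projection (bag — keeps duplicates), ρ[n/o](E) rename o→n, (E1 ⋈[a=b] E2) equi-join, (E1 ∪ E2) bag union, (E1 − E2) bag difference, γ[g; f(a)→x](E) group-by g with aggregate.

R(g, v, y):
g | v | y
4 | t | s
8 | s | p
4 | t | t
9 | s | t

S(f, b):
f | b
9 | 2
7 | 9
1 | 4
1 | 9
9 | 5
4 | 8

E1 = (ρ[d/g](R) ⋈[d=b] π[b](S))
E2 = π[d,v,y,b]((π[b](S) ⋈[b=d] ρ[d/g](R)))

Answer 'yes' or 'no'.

E1 row counts bottom-up:
  R → 4
  ρ[d/g](R) → 4
  S → 6
  π[b](S) → 6
  (ρ[d/g](R) ⋈[d=b] π[b](S)) → 5
E2 row counts bottom-up:
  S → 6
  π[b](S) → 6
  R → 4
  ρ[d/g](R) → 4
  (π[b](S) ⋈[b=d] ρ[d/g](R)) → 5
  π[d,v,y,b]((π[b](S) ⋈[b=d] ρ[d/g](R))) → 5

E1 and E2 produce the same multiset:
d | v | y | b
4 | t | s | 4
4 | t | t | 4
8 | s | p | 8
9 | s | t | 9
9 | s | t | 9

yes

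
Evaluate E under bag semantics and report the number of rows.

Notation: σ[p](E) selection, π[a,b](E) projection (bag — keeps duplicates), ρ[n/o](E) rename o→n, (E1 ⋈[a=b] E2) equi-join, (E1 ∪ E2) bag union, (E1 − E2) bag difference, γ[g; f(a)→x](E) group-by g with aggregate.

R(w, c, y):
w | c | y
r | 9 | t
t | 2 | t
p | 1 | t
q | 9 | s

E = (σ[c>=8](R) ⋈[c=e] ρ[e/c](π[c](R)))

Subexpression sizes:
  R → 4
  σ[c>=8](R) → 2
  R → 4
  π[c](R) → 4
  ρ[e/c](π[c](R)) → 4
  (σ[c>=8](R) ⋈[c=e] ρ[e/c](π[c](R))) → 4

|E| = 4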